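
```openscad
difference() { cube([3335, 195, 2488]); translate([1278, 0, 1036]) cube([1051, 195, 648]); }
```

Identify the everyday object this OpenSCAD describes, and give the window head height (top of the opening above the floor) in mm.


A wall with a window opening. The window head height is 1684 mm.

A wall with a rectangular opening subtracted — a window. Sill at z = 1036, opening 648 mm tall, so the head is at 1036 + 648 = 1684 mm.


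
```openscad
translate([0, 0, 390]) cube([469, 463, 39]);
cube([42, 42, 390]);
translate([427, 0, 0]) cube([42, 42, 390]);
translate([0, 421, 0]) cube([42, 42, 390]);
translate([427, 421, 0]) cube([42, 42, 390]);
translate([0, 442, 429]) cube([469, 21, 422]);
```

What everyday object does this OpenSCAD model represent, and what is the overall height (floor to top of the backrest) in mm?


A chair. The overall height is 851 mm.

A slab on four corner posts with a tall panel at the back — a chair. The seat slab sits at z = 390 with thickness 39, and the 422 mm backrest starts at the seat top, so the overall height is 390 + 39 + 422 = 851 mm.


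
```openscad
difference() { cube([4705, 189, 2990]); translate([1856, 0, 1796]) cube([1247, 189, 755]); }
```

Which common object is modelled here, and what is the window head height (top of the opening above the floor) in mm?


A wall with a window opening. The window head height is 2551 mm.

A wall with a rectangular opening subtracted — a window. Sill at z = 1796, opening 755 mm tall, so the head is at 1796 + 755 = 2551 mm.


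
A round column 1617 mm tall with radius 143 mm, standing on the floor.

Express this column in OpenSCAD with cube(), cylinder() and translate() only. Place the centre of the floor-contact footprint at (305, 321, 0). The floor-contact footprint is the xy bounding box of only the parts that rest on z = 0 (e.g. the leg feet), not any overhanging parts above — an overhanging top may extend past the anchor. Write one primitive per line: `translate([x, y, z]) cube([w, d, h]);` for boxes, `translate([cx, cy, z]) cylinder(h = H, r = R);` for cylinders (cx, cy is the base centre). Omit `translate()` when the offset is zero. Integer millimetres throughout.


translate([305, 321, 0]) cylinder(h = 1617, r = 143);


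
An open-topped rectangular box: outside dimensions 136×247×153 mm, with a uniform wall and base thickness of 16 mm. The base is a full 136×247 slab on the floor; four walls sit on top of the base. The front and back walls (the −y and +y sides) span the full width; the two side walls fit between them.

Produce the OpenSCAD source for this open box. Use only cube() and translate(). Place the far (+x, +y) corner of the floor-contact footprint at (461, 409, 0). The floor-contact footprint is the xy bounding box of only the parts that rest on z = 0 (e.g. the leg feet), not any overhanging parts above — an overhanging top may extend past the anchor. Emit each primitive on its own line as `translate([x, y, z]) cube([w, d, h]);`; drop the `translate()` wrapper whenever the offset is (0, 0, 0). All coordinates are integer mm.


translate([325, 162, 0]) cube([136, 247, 16]);
translate([325, 162, 16]) cube([136, 16, 137]);
translate([325, 393, 16]) cube([136, 16, 137]);
translate([325, 178, 16]) cube([16, 215, 137]);
translate([445, 178, 16]) cube([16, 215, 137]);


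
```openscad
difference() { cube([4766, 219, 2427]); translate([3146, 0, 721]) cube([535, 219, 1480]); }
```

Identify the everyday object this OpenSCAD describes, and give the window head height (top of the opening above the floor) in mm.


A wall with a window opening. The window head height is 2201 mm.

A wall with a rectangular opening subtracted — a window. Sill at z = 721, opening 1480 mm tall, so the head is at 721 + 1480 = 2201 mm.


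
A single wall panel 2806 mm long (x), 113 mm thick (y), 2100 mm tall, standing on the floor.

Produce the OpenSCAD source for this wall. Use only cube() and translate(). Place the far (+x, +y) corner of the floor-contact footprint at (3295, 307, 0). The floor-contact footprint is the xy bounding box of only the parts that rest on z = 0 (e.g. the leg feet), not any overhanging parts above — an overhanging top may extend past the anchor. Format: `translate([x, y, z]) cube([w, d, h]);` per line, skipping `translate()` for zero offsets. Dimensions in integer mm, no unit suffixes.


translate([489, 194, 0]) cube([2806, 113, 2100]);


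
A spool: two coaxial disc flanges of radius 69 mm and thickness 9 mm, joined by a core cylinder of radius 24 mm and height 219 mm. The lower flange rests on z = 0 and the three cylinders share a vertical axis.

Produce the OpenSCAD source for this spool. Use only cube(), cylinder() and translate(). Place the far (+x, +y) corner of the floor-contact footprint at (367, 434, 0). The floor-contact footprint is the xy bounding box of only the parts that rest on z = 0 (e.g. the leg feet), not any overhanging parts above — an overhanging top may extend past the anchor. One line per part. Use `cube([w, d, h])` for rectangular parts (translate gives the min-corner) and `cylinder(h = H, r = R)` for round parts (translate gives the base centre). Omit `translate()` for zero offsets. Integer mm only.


translate([298, 365, 0]) cylinder(h = 9, r = 69);
translate([298, 365, 9]) cylinder(h = 219, r = 24);
translate([298, 365, 228]) cylinder(h = 9, r = 69);


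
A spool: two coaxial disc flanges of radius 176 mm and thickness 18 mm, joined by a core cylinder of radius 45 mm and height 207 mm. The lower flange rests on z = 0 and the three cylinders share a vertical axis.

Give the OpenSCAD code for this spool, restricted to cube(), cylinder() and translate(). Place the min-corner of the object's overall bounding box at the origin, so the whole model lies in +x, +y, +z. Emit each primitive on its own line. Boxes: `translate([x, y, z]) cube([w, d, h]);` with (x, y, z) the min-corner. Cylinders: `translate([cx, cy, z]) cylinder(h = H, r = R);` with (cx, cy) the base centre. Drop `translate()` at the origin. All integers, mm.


translate([176, 176, 0]) cylinder(h = 18, r = 176);
translate([176, 176, 18]) cylinder(h = 207, r = 45);
translate([176, 176, 225]) cylinder(h = 18, r = 176);


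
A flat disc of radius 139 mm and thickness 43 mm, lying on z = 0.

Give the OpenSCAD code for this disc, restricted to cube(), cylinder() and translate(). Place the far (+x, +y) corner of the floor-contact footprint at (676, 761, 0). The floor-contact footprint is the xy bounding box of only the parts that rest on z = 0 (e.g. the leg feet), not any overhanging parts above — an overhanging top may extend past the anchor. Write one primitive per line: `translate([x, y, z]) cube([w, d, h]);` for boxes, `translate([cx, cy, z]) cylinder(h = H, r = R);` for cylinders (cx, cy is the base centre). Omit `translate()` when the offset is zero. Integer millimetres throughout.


translate([537, 622, 0]) cylinder(h = 43, r = 139);


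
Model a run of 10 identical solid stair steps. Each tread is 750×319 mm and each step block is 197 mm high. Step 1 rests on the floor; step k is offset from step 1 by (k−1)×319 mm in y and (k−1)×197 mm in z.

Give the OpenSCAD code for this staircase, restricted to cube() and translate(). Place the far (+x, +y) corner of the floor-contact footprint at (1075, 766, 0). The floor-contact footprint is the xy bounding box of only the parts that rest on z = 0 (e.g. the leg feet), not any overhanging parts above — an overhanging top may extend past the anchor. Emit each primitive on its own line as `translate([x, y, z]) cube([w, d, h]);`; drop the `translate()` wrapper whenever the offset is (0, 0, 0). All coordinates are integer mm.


translate([325, 447, 0]) cube([750, 319, 197]);
translate([325, 766, 197]) cube([750, 319, 197]);
translate([325, 1085, 394]) cube([750, 319, 197]);
translate([325, 1404, 591]) cube([750, 319, 197]);
translate([325, 1723, 788]) cube([750, 319, 197]);
translate([325, 2042, 985]) cube([750, 319, 197]);
translate([325, 2361, 1182]) cube([750, 319, 197]);
translate([325, 2680, 1379]) cube([750, 319, 197]);
translate([325, 2999, 1576]) cube([750, 319, 197]);
translate([325, 3318, 1773]) cube([750, 319, 197]);


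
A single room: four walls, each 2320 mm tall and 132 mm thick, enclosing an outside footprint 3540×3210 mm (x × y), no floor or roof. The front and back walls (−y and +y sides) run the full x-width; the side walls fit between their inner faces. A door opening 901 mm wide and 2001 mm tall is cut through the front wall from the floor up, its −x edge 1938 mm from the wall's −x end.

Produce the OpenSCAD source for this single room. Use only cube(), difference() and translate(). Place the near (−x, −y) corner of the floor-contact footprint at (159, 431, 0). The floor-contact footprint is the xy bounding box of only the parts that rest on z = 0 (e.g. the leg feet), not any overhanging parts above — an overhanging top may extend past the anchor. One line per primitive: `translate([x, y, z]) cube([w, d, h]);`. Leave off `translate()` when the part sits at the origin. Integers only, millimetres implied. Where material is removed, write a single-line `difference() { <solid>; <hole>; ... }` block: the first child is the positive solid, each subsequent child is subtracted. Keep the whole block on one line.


difference() { translate([159, 431, 0]) cube([3540, 132, 2320]); translate([2097, 431, 0]) cube([901, 132, 2001]); }
translate([159, 3509, 0]) cube([3540, 132, 2320]);
translate([159, 563, 0]) cube([132, 2946, 2320]);
translate([3567, 563, 0]) cube([132, 2946, 2320]);


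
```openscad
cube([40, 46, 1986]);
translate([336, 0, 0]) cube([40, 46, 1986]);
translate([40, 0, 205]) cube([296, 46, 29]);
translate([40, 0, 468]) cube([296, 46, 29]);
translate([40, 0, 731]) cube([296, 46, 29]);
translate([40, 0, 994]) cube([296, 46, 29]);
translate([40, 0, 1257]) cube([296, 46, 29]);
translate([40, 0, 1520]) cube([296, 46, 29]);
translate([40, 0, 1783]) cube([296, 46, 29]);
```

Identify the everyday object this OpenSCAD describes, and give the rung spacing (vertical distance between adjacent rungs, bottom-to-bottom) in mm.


A ladder. The rung spacing is 263 mm.

Two tall 40×46 posts with 7 short bars between them — a ladder. Adjacent rungs sit at z = 205 and z = 468, so the spacing is 468 − 205 = 263 mm.


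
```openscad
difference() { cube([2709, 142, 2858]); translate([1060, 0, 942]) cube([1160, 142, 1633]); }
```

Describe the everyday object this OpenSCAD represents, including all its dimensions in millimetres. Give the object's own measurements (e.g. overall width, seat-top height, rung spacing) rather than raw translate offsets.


A wall 2709 mm long (x), 142 mm thick (y), 2858 mm tall, with a rectangular window opening cut through it. The opening is 1160 mm wide and 1633 mm tall; its sill is at z = 942 mm and its near (−x) edge is 1060 mm from the wall's −x end. The opening passes through the full wall thickness.


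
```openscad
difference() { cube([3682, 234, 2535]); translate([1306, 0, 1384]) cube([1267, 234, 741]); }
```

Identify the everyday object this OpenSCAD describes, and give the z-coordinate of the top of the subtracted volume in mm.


A wall with a window opening. The window head height is 2125 mm.

A wall with a rectangular opening subtracted — a window. Sill at z = 1384, opening 741 mm tall, so the head is at 1384 + 741 = 2125 mm.


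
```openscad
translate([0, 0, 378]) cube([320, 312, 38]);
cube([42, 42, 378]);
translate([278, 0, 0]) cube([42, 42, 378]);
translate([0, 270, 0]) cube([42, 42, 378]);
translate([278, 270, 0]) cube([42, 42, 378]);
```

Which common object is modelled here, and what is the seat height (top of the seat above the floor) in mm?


A stool. The seat height is 416 mm.

A 320×312×38 slab at z = 378 on four corner posts — a stool. The seat top is 378 + 38 = 416 mm.


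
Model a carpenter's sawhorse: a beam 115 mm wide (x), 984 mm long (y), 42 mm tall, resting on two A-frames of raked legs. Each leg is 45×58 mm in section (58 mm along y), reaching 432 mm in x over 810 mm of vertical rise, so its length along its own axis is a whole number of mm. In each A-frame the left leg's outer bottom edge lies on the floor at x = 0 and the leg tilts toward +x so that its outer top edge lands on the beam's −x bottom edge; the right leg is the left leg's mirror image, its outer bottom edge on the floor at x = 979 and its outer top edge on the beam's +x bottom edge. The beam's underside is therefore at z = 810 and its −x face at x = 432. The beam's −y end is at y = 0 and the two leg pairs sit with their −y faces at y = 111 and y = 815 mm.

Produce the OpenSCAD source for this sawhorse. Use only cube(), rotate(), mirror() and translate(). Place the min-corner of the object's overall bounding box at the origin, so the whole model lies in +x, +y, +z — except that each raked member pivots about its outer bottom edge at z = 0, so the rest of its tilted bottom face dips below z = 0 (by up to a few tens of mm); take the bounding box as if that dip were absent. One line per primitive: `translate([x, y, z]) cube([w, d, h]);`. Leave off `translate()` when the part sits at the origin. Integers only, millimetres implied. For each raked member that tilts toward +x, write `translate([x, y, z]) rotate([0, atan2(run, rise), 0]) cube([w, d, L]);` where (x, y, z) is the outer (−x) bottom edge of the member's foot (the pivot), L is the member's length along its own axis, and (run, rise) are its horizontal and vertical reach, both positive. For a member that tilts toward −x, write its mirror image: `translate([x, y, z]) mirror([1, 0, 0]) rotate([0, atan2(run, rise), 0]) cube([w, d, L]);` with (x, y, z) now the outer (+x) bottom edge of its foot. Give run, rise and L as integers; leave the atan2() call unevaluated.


// leg length = √(432² + 810²) = 918
// right-leg outer foot x = 2·432 + 115 = 979
// beam min-corner = (432, 0, 810)
translate([432, 0, 810]) cube([115, 984, 42]);
translate([0, 111, 0]) rotate([0, atan2(432, 810), 0]) cube([45, 58, 918]);
translate([979, 111, 0]) mirror([1, 0, 0]) rotate([0, atan2(432, 810), 0]) cube([45, 58, 918]);
translate([0, 815, 0]) rotate([0, atan2(432, 810), 0]) cube([45, 58, 918]);
translate([979, 815, 0]) mirror([1, 0, 0]) rotate([0, atan2(432, 810), 0]) cube([45, 58, 918]);


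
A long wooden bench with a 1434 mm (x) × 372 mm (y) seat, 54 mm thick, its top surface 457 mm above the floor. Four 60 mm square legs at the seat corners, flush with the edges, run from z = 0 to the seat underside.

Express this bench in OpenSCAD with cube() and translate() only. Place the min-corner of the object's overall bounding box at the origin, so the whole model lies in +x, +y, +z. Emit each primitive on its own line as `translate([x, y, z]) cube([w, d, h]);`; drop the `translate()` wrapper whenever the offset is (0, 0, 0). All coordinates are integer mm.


translate([0, 0, 403]) cube([1434, 372, 54]);
cube([60, 60, 403]);
translate([0, 312, 0]) cube([60, 60, 403]);
translate([1374, 0, 0]) cube([60, 60, 403]);
translate([1374, 312, 0]) cube([60, 60, 403]);


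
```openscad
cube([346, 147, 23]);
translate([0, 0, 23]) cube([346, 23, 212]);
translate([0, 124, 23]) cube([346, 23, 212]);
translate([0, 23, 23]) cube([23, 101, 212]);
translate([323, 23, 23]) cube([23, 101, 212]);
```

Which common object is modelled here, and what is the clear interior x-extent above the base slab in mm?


An open box. The internal width is 300 mm.

A 346×147 base slab with four walls standing on it — an open box. The base is 346 mm wide and the walls are 23 mm thick, so the internal width is 346 − 2 × 23 = 300 mm.


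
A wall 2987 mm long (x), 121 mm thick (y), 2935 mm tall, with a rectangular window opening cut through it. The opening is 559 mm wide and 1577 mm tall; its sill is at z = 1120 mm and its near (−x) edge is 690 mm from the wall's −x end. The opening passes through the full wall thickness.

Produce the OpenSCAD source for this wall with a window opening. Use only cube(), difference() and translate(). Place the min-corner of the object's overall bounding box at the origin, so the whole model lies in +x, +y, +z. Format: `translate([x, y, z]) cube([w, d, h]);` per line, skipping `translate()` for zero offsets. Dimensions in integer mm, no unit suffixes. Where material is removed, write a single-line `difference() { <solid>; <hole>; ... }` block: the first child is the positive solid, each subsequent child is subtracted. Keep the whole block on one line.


difference() { cube([2987, 121, 2935]); translate([690, 0, 1120]) cube([559, 121, 1577]); }


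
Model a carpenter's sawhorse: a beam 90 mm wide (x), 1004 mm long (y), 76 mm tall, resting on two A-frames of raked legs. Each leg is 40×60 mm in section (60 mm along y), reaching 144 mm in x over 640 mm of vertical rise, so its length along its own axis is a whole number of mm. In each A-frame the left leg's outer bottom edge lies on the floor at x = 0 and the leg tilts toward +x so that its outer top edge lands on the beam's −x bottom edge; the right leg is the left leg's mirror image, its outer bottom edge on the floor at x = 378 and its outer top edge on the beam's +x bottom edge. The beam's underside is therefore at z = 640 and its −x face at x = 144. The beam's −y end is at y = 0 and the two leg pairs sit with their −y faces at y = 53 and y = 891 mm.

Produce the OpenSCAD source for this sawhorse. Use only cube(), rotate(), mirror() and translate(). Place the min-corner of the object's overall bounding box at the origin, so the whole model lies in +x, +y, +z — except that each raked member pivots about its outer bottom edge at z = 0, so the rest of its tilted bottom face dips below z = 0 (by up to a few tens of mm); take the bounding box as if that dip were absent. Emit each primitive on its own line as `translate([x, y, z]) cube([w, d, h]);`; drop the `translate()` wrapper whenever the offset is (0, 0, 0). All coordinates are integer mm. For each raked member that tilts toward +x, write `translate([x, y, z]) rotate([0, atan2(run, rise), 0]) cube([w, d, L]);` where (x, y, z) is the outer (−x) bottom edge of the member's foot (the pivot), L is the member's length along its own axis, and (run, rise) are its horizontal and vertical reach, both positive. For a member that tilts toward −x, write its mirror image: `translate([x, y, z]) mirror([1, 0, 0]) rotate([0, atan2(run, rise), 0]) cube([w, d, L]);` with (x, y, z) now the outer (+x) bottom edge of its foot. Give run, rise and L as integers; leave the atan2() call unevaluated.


translate([144, 0, 640]) cube([90, 1004, 76]);
translate([0, 53, 0]) rotate([0, atan2(144, 640), 0]) cube([40, 60, 656]);
translate([378, 53, 0]) mirror([1, 0, 0]) rotate([0, atan2(144, 640), 0]) cube([40, 60, 656]);
translate([0, 891, 0]) rotate([0, atan2(144, 640), 0]) cube([40, 60, 656]);
translate([378, 891, 0]) mirror([1, 0, 0]) rotate([0, atan2(144, 640), 0]) cube([40, 60, 656]);


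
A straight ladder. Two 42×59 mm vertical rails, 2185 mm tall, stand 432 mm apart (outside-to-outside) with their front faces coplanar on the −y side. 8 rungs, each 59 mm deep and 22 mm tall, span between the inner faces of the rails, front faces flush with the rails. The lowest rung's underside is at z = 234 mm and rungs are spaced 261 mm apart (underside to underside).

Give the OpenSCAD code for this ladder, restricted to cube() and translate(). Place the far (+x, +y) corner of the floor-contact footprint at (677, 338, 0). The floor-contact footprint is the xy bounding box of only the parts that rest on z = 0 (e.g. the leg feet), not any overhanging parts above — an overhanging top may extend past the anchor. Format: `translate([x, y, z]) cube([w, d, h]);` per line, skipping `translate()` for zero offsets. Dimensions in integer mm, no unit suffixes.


translate([245, 279, 0]) cube([42, 59, 2185]);
translate([635, 279, 0]) cube([42, 59, 2185]);
translate([287, 279, 234]) cube([348, 59, 22]);
translate([287, 279, 495]) cube([348, 59, 22]);
translate([287, 279, 756]) cube([348, 59, 22]);
translate([287, 279, 1017]) cube([348, 59, 22]);
translate([287, 279, 1278]) cube([348, 59, 22]);
translate([287, 279, 1539]) cube([348, 59, 22]);
translate([287, 279, 1800]) cube([348, 59, 22]);
translate([287, 279, 2061]) cube([348, 59, 22]);


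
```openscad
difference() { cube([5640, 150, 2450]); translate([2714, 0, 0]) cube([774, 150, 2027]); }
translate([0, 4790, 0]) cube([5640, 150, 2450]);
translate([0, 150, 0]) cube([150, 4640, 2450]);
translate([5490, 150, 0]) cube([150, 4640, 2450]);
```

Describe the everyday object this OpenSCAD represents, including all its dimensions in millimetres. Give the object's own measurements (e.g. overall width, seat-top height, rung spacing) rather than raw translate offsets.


A single room: four walls, each 2450 mm tall and 150 mm thick, enclosing an outside footprint 5640×4940 mm (x × y), no floor or roof. The front and back walls (−y and +y sides) run the full x-width; the side walls fit between their inner faces. A door opening 774 mm wide and 2027 mm tall is cut through the front wall from the floor up, its −x edge 2714 mm from the wall's −x end.


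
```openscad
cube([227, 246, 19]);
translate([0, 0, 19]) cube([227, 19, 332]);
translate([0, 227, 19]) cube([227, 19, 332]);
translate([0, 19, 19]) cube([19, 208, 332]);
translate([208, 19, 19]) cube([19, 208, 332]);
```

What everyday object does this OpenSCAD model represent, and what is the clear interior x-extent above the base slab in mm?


An open box. The internal width is 189 mm.

A 227×246 base slab with four walls standing on it — an open box. The base is 227 mm wide and the walls are 19 mm thick, so the internal width is 227 − 2 × 19 = 189 mm.


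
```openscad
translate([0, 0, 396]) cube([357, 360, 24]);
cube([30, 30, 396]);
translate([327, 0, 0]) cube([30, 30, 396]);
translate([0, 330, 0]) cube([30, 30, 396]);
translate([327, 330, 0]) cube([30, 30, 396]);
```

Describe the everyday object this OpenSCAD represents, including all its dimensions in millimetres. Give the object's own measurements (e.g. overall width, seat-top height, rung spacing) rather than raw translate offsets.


A simple wooden stool: a rectangular seat 357 mm (x) by 360 mm (y), 24 mm thick, top face at z = 420 mm, on four square legs, each 30×30 mm in cross-section. The legs rest on z = 0, each flush with a corner of the seat.


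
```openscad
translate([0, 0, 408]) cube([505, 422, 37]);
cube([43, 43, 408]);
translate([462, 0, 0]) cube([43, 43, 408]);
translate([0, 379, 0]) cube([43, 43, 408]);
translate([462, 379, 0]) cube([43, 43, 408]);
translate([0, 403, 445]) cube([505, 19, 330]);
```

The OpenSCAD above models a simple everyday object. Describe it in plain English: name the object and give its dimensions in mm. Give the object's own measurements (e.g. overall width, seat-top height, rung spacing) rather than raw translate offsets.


A chair. The seat is a 505×422×37 mm slab with its top at z = 445 mm, on four 43×43 mm corner legs (flush with the seat edges, standing on z = 0). A flat backrest 19 mm thick, 330 mm tall, spans the full seat width and rises from the seat top along its +y edge, rear face flush with the rear of the seat.


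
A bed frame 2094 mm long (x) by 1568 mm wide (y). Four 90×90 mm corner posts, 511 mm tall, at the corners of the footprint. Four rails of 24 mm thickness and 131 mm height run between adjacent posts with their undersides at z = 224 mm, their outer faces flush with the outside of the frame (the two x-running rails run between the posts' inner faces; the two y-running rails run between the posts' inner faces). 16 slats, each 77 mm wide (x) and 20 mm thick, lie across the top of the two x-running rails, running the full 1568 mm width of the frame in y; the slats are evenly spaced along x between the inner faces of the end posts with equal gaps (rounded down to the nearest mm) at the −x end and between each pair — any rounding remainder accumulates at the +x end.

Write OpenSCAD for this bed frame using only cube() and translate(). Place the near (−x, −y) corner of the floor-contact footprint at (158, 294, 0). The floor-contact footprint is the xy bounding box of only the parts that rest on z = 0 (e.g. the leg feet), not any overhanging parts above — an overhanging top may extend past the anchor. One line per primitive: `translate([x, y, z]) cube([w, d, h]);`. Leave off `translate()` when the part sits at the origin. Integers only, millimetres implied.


translate([158, 294, 0]) cube([90, 90, 511]);
translate([158, 1772, 0]) cube([90, 90, 511]);
translate([2162, 294, 0]) cube([90, 90, 511]);
translate([2162, 1772, 0]) cube([90, 90, 511]);
translate([248, 294, 224]) cube([1914, 24, 131]);
translate([248, 1838, 224]) cube([1914, 24, 131]);
translate([158, 384, 224]) cube([24, 1388, 131]);
translate([2228, 384, 224]) cube([24, 1388, 131]);
translate([288, 294, 355]) cube([77, 1568, 20]);
translate([405, 294, 355]) cube([77, 1568, 20]);
translate([522, 294, 355]) cube([77, 1568, 20]);
translate([639, 294, 355]) cube([77, 1568, 20]);
translate([756, 294, 355]) cube([77, 1568, 20]);
translate([873, 294, 355]) cube([77, 1568, 20]);
translate([990, 294, 355]) cube([77, 1568, 20]);
translate([1107, 294, 355]) cube([77, 1568, 20]);
translate([1224, 294, 355]) cube([77, 1568, 20]);
translate([1341, 294, 355]) cube([77, 1568, 20]);
translate([1458, 294, 355]) cube([77, 1568, 20]);
translate([1575, 294, 355]) cube([77, 1568, 20]);
translate([1692, 294, 355]) cube([77, 1568, 20]);
translate([1809, 294, 355]) cube([77, 1568, 20]);
translate([1926, 294, 355]) cube([77, 1568, 20]);
translate([2043, 294, 355]) cube([77, 1568, 20]);


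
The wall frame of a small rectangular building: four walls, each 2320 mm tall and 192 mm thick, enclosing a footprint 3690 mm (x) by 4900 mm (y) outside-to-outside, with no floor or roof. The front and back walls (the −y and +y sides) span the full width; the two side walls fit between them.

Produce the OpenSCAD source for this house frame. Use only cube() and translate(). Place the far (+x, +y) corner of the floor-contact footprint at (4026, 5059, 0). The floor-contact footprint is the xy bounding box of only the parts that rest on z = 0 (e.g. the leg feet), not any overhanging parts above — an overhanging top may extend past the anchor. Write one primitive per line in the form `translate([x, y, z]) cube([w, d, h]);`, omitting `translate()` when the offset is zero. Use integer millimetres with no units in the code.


translate([336, 159, 0]) cube([3690, 192, 2320]);
translate([336, 4867, 0]) cube([3690, 192, 2320]);
translate([336, 351, 0]) cube([192, 4516, 2320]);
translate([3834, 351, 0]) cube([192, 4516, 2320]);


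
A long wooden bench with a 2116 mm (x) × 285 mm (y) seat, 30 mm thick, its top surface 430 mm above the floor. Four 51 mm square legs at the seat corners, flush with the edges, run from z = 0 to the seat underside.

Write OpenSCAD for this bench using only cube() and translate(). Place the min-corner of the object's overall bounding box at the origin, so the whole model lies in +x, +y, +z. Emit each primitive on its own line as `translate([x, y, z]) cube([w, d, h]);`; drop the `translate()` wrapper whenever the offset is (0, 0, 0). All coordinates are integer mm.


translate([0, 0, 400]) cube([2116, 285, 30]);
cube([51, 51, 400]);
translate([0, 234, 0]) cube([51, 51, 400]);
translate([2065, 0, 0]) cube([51, 51, 400]);
translate([2065, 234, 0]) cube([51, 51, 400]);


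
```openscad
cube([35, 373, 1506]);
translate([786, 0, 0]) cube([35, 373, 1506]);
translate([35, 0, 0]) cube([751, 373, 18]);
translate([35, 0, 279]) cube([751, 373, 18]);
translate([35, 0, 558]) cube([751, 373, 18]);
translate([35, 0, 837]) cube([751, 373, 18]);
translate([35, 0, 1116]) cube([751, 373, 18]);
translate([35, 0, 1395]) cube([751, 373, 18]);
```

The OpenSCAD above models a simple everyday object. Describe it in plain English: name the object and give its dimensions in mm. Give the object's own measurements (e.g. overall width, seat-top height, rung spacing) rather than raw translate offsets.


An open bookshelf. Two side panels, each 35 mm thick, 373 mm deep and 1506 mm tall, stand 821 mm apart (outside-to-outside). Between them sit 6 shelves, each 18 mm thick and 373 mm deep, spanning the full gap between the sides. The bottom shelf rests on the floor (its underside at z = 0) and the clear gap between one shelf's top and the next shelf's underside is 261 mm.


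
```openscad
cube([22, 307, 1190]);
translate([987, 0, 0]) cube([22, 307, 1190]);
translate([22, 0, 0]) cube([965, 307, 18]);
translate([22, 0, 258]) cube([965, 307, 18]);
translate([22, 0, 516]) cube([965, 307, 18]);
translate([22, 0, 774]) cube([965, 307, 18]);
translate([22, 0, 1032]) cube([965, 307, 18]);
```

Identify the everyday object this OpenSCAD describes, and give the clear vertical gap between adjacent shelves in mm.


A bookshelf. The clear shelf gap is 240 mm.

Two tall side panels with 5 horizontal boards between them — a bookshelf. The first two shelf undersides are at z = 0 and z = 258; with shelf thickness 18, the clear gap is 258 − 0 − 18 = 240 mm.


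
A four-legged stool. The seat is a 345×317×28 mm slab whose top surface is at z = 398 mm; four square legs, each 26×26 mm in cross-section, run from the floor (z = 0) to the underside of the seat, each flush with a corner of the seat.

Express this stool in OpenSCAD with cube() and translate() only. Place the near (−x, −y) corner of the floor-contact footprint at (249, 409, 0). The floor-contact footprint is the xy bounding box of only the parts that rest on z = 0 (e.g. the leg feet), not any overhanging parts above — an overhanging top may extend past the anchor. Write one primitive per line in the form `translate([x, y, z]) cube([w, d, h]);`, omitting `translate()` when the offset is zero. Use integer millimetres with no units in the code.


translate([249, 409, 370]) cube([345, 317, 28]);
translate([249, 409, 0]) cube([26, 26, 370]);
translate([568, 409, 0]) cube([26, 26, 370]);
translate([249, 700, 0]) cube([26, 26, 370]);
translate([568, 700, 0]) cube([26, 26, 370]);


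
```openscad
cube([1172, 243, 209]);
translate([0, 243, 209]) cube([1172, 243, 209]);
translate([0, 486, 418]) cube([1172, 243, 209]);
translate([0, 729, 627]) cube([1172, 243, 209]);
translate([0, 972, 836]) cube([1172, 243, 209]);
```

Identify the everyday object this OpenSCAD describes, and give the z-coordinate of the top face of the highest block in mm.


A staircase. The total rise is 1045 mm.

5 identical blocks, each offset up and back from the previous — a staircase. Each step is 209 mm tall and there are 5 of them, so the total rise is 5 × 209 = 1045 mm.


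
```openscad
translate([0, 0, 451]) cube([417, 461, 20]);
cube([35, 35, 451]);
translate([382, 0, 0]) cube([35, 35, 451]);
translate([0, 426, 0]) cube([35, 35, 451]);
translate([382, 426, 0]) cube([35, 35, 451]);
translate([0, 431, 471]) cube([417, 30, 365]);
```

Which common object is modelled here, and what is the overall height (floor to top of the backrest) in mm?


A chair. The overall height is 836 mm.

A slab on four corner posts with a tall panel at the back — a chair. The seat slab sits at z = 451 with thickness 20, and the 365 mm backrest starts at the seat top, so the overall height is 451 + 20 + 365 = 836 mm.


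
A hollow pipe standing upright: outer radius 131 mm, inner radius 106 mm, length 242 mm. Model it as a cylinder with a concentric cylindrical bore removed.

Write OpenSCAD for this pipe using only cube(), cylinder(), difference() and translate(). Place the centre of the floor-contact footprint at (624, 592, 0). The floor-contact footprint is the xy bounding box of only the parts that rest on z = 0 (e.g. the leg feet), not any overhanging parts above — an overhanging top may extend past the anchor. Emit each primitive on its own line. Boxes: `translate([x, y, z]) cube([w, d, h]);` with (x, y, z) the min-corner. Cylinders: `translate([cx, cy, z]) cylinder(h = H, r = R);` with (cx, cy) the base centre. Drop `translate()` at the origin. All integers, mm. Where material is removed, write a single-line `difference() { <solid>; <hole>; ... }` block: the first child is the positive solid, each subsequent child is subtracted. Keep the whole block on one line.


difference() { translate([624, 592, 0]) cylinder(h = 242, r = 131); translate([624, 592, 0]) cylinder(h = 242, r = 106); }


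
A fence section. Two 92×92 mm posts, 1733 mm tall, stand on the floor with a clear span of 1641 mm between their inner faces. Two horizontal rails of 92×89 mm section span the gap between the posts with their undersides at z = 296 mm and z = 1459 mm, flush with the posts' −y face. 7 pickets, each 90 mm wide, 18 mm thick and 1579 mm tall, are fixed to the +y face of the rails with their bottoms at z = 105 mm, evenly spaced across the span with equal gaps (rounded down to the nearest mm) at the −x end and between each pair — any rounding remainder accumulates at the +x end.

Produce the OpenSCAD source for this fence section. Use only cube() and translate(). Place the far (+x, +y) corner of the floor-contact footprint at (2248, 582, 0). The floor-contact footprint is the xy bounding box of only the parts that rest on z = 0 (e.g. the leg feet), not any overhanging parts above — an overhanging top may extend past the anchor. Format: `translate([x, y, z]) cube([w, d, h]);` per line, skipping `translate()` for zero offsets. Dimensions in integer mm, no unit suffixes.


translate([423, 490, 0]) cube([92, 92, 1733]);
translate([2156, 490, 0]) cube([92, 92, 1733]);
translate([515, 490, 296]) cube([1641, 92, 89]);
translate([515, 490, 1459]) cube([1641, 92, 89]);
translate([641, 582, 105]) cube([90, 18, 1579]);
translate([857, 582, 105]) cube([90, 18, 1579]);
translate([1073, 582, 105]) cube([90, 18, 1579]);
translate([1289, 582, 105]) cube([90, 18, 1579]);
translate([1505, 582, 105]) cube([90, 18, 1579]);
translate([1721, 582, 105]) cube([90, 18, 1579]);
translate([1937, 582, 105]) cube([90, 18, 1579]);


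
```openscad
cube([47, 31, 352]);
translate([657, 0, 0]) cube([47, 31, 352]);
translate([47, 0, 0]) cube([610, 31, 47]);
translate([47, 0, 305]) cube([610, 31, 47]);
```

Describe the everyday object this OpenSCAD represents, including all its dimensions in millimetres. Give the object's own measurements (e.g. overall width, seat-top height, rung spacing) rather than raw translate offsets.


A rectangular picture frame lying in the x–z plane (depth along y). The opening is 610 mm wide (x) by 258 mm tall (z), surrounded by a border 47 mm wide on all four sides. The frame is 31 mm deep and is made of two full-height vertical stiles with two horizontal rails fitted between them.


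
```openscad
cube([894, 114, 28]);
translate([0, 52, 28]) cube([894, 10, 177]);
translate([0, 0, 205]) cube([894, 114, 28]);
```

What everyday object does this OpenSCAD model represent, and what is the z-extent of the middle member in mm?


An I-beam. The web height is 177 mm.

Two wide flanges with a thin centred web — an I-beam. Overall 233 mm minus two 28 mm flanges gives a web of 233 − 2·28 = 177 mm.


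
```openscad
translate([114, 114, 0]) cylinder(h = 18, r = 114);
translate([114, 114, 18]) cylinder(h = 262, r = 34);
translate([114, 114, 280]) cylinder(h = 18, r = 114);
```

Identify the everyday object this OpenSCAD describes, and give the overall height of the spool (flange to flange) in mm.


A spool. The overall height is 298 mm.

Three coaxial cylinders, large–small–large — a spool. Two 18 mm flanges and a 262 mm core give 18 + 262 + 18 = 298 mm.


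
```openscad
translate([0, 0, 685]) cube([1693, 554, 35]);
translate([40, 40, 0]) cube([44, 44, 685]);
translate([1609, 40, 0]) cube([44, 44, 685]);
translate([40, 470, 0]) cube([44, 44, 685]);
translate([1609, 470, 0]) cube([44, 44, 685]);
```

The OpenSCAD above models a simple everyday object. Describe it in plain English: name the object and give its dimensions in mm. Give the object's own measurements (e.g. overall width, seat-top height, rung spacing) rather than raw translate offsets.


A table: top 1693 mm (x) × 554 mm (y), 35 mm thick, upper face at z = 720 mm, on four 44×44 mm square legs, each inset 40 mm from the nearest pair of top edges from z = 0 to the bottom of the top.


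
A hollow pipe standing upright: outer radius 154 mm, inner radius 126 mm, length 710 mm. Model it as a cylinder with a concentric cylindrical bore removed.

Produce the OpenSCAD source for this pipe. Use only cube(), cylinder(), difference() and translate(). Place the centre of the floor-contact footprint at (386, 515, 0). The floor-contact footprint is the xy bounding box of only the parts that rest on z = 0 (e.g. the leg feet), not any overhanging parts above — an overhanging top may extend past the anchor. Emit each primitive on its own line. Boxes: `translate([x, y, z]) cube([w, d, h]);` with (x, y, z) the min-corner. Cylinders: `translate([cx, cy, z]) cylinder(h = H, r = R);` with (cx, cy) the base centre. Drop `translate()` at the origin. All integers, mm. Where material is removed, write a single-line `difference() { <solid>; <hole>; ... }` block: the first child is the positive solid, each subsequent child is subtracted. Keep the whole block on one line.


difference() { translate([386, 515, 0]) cylinder(h = 710, r = 154); translate([386, 515, 0]) cylinder(h = 710, r = 126); }


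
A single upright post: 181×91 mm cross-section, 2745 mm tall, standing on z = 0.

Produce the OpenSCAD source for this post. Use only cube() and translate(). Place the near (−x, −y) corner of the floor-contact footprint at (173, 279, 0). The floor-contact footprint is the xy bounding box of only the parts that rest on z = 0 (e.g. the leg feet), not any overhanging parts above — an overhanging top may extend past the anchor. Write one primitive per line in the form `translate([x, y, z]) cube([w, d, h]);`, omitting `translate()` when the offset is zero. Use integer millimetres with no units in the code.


translate([173, 279, 0]) cube([181, 91, 2745]);


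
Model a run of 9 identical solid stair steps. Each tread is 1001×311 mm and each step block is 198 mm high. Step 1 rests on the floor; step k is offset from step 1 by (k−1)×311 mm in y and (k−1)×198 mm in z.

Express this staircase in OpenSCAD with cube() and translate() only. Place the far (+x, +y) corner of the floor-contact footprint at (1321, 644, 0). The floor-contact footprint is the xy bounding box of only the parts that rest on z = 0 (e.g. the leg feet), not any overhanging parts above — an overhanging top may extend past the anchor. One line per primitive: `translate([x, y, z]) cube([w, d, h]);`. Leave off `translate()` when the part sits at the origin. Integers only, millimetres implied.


translate([320, 333, 0]) cube([1001, 311, 198]);
translate([320, 644, 198]) cube([1001, 311, 198]);
translate([320, 955, 396]) cube([1001, 311, 198]);
translate([320, 1266, 594]) cube([1001, 311, 198]);
translate([320, 1577, 792]) cube([1001, 311, 198]);
translate([320, 1888, 990]) cube([1001, 311, 198]);
translate([320, 2199, 1188]) cube([1001, 311, 198]);
translate([320, 2510, 1386]) cube([1001, 311, 198]);
translate([320, 2821, 1584]) cube([1001, 311, 198]);


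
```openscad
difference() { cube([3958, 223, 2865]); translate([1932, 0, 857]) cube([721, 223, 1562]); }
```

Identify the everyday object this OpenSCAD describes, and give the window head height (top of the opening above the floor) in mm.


A wall with a window opening. The window head height is 2419 mm.

A wall with a rectangular opening subtracted — a window. Sill at z = 857, opening 1562 mm tall, so the head is at 857 + 1562 = 2419 mm.


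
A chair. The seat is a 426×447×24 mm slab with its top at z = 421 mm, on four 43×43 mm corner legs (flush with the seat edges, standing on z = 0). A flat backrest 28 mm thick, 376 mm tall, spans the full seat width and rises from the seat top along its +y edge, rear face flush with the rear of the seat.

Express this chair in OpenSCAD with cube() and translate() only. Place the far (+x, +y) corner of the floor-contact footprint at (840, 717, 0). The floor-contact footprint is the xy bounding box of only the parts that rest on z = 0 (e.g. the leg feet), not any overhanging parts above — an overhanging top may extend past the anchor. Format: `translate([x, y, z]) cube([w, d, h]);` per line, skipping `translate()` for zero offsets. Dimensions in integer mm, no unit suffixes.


// leg_h = 421 - 24 = 397
translate([414, 270, 397]) cube([426, 447, 24]);
translate([414, 270, 0]) cube([43, 43, 397]);
translate([797, 270, 0]) cube([43, 43, 397]);
translate([414, 674, 0]) cube([43, 43, 397]);
translate([797, 674, 0]) cube([43, 43, 397]);
translate([414, 689, 421]) cube([426, 28, 376]);
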